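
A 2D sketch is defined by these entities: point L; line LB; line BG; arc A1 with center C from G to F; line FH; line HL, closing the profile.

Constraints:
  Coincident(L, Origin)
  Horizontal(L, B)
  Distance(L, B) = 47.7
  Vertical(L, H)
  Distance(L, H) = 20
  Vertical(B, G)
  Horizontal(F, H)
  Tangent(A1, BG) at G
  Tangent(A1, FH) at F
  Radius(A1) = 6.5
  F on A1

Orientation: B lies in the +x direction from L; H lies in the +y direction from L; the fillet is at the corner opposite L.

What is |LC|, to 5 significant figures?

43.355

L is at the origin; LB is horizontal with |LB| = 47.7 and B on the +x side, so B = (47.700, 0.0000). LH is vertical with |LH| = 20.0 and H on the +y side, so H = (0.0000, 20.000). The virtual corner opposite L is at (47.700, 20.000). Tangency of A1 to BG means the radius CG is perpendicular to BG and the tangent condition forces CF to be normal to FH, with radius 6.5, so the center C sits 6.5 in from both sides at C = (41.200, 13.500). Then |LC| = |C − L| = 43.355.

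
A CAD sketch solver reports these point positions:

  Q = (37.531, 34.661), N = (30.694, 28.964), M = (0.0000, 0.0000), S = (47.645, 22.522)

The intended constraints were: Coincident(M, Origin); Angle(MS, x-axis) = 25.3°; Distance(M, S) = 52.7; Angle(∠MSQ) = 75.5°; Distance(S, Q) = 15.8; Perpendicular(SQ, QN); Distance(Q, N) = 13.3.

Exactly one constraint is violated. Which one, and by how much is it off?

Distance(Q, N) = 13.3 — off by 4.40.

M = (0.00, 0.00) ✓; MS at 25.30° ✓; |MS| = 52.70 ✓; ∠MSQ = 75.50° ✓; |SQ| = 15.80 ✓; ∠(SQ, QN) = 90.00° ✓; |QN| = 8.899 ✗.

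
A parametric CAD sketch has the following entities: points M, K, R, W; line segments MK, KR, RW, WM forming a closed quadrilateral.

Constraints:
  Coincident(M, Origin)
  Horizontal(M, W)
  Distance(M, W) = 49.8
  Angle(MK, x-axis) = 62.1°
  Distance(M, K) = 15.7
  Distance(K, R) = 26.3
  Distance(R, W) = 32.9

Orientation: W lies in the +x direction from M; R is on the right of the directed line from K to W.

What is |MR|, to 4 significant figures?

20.97

Checks: |KR| = 26.30 ✓; |RW| = 32.90 ✓.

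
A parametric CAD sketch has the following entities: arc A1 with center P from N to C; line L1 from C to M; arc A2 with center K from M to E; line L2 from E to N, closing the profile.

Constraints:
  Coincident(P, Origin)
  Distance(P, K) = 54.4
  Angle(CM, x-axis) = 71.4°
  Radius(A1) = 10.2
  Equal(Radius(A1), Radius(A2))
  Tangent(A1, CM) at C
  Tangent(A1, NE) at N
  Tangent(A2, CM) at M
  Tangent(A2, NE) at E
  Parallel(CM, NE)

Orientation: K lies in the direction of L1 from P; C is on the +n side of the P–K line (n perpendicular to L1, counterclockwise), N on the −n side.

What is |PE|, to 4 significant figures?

55.35

Tangency of A1 to both parallel lines with radius 10.2 puts C and N at P ± 10.2·n: C = (-9.667, 3.253), N = (9.667, -3.253). Equal radii place M and E the same way about K: M = K + 10.2·n = (7.684, 54.81), E = K − 10.2·n = (27.02, 48.31). Then |PE| = |E − P| = 55.35.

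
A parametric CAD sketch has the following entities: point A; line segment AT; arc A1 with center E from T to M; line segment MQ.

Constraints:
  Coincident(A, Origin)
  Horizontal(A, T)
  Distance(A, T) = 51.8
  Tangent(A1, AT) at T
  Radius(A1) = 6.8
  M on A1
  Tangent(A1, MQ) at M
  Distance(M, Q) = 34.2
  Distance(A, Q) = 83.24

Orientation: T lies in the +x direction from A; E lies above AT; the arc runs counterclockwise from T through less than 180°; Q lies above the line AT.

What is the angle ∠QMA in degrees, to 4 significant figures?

129.0°

A is at the origin; A and T share the same y with |AT| = 51.8 and T on the +x side, so T = (51.80, 0.000). A1 meets AT tangentially, so ET is at right angles to AT, so E = T + (0, 6.8) = (51.80, 6.800). Since EM ⟂ MQ (tangency), |EQ| = √(6.8² + 34.2²) = 34.87 regardless of where M sits on A1. So Q lies on both circle(A, 83.24) and circle(E, 34.87); the above-AT intersection is Q = (77.51, 30.36). M is the foot of the tangent from Q: M = (57.28, 2.779).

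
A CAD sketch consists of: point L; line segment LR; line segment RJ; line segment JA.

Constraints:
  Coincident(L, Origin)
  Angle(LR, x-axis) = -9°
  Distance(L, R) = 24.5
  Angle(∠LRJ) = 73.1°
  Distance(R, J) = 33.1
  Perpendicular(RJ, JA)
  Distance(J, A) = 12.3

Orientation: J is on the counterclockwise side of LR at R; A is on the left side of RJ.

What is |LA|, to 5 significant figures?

28.266

∠LRJ = 73.1°, so RJ runs at -9.0° + (180° − 73.1°) = 97.900° from the x-axis; with |RJ| = 33.1, J = R + 33.1·(cos 97.900°, sin 97.900°) = (19.649, 28.953). RJ is perpendicular to JA; with |JA| = 12.3 on the left of RJ, A = J + 12.3·(-0.99051, -0.13744) = (7.4657, 27.263). Then |LA| = |A − L| = 28.266.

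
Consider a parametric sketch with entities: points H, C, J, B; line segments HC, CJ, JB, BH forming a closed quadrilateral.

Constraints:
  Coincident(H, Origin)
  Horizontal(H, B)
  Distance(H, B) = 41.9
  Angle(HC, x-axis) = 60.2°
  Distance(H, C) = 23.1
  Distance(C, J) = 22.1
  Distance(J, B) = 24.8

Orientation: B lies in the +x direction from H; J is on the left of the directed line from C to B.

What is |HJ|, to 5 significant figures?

40.664

Checks: |CJ| = 22.10 ✓; |JB| = 24.80 ✓.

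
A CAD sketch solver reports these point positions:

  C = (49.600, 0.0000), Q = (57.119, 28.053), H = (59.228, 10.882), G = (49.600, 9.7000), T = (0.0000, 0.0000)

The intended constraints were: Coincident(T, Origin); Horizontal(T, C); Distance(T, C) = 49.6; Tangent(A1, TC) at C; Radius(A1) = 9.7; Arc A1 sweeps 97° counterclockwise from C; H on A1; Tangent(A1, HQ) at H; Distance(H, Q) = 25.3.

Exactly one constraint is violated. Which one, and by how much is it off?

Distance(H, Q) = 25.3 — off by 8.00.

T = (0.00, 0.00) ✓; T.y = 0.00, C.y = 0.00 ✓; |TC| = 49.60 ✓; ∠(GC, CT) = 90.00° ✓; |GC| = 9.700 ✓; bearing(G→H) − bearing(G→C) = 97.00° ✓; |GH| = 9.700 ✓; ∠(GH, HQ) = 90.00° ✓; |HQ| = 17.30 ✗.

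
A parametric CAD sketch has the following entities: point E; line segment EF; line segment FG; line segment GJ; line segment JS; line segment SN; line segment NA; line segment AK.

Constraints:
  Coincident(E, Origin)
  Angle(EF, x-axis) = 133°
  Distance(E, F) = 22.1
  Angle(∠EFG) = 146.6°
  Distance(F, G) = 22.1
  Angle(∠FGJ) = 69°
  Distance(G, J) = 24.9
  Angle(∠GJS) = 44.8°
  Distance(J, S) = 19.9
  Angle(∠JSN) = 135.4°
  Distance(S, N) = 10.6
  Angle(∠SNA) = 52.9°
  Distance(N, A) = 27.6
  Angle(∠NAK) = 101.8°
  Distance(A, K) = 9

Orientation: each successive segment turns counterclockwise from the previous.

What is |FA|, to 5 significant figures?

29.975

E is at the origin; EF runs at 133.0° with length 22.1, so F = (-15.072, 16.163). ∠EFG = 146.6° gives FG at 166.40° from the x-axis; with |FG| = 22.1, G = (-36.553, 21.360). ∠FGJ = 69.0° gives GJ at -82.600° from the x-axis; with |GJ| = 24.9, J = (-33.345, -3.3331). ∠GJS = 44.8° gives JS at 52.600° from the x-axis; with |JS| = 19.9, S = (-21.259, 12.476). ∠JSN = 135.4° gives SN at 97.200° from the x-axis; with |SN| = 10.6, N = (-22.587, 22.992). ∠SNA = 52.9° gives NA at -135.70° from the x-axis; with |NA| = 27.6, A = (-42.340, 3.7160). Then |FA| = |A − F| = 29.975.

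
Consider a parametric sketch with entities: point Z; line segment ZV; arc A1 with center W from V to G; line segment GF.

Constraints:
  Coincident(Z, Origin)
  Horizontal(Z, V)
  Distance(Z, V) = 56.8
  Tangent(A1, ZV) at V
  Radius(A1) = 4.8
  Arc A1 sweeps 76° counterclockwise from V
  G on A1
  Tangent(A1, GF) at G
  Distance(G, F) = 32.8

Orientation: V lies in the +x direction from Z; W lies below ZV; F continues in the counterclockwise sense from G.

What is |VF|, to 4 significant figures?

37.63

On A1, V sits at bearing 90° from W; a 76° counterclockwise sweep puts G at bearing 166°, so G = W + 4.8·(cos 166°, sin 166°) = (52.14, -3.639). The tangent condition forces WG to be normal to GF, so GF runs along (−sin 166°, cos 166°); with |GF| = 32.8, F = (44.21, -35.46). Then |VF| = |F − V| = 37.63.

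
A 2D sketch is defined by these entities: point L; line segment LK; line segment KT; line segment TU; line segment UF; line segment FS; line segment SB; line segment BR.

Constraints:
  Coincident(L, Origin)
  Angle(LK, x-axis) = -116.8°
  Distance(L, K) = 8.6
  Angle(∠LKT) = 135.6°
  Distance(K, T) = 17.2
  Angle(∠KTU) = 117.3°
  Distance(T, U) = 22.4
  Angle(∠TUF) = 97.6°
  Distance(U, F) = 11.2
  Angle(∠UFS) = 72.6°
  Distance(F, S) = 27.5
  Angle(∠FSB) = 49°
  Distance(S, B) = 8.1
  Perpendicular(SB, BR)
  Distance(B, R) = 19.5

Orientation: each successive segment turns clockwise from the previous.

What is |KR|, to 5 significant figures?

23.300

L is at the origin; LK runs at -116.8° with length 8.6, so K = (-3.8775, -7.6762). ∠LKT = 135.6° gives KT at -161.20° from the x-axis; with |KT| = 17.2, T = (-20.160, -13.219). ∠KTU = 117.3° gives TU at 136.10° from the x-axis; with |TU| = 22.4, U = (-36.300, 2.3130). ∠TUF = 97.6° gives UF at 53.700° from the x-axis; with |UF| = 11.2, F = (-29.670, 11.339). ∠UFS = 72.6° gives FS at -53.700° from the x-axis; with |FS| = 27.5, S = (-13.389, -10.824). ∠FSB = 49.0° gives SB at 175.30° from the x-axis; with |SB| = 8.1, B = (-21.462, -10.160). SB ⟂ BR, so BR runs at 85.300°; with |BR| = 19.5, R = (-19.864, 9.2745). Then |KR| = |R − K| = 23.300.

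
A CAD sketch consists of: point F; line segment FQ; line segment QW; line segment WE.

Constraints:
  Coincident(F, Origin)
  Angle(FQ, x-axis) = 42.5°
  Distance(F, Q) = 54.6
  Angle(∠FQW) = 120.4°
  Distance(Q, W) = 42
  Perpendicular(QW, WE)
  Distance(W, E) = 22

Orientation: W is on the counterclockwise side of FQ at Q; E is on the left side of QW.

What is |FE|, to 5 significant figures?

74.013

F is at the origin; FQ runs at 42.5° with length 54.6, so Q = 54.6·(cos 42.5°, sin 42.5°) = (40.255, 36.887). ∠FQW = 120.4°, so QW runs at 42.5° + (180° − 120.4°) = 102.10° from the x-axis; with |QW| = 42.0, W = Q + 42.0·(cos 102.10°, sin 102.10°) = (31.451, 77.954). QW is perpendicular to WE; with |WE| = 22.0 on the left of QW, E = W + 22.0·(-0.97778, -0.20962) = (9.9401, 73.343). Then |FE| = |E − F| = 74.013.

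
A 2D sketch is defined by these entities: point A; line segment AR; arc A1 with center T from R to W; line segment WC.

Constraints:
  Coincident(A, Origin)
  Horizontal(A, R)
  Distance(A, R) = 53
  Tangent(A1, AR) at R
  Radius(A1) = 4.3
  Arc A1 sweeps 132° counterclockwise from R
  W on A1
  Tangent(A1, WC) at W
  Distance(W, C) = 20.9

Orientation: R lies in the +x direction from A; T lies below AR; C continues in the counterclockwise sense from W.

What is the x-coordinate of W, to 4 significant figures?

49.80

A is at the origin; AR is horizontal with |AR| = 53.0 and R on the +x side, so R = (53.00, 0.000). Since A1 is tangent to AR there, TR ⟂ AR, so T = R + (0, -4.3) = (53.00, -4.300). On A1, R sits at bearing 90° from T; a 132° counterclockwise sweep puts W at bearing 222°, so W = T + 4.3·(cos 222°, sin 222°) = (49.80, -7.177). So W.x = 49.80.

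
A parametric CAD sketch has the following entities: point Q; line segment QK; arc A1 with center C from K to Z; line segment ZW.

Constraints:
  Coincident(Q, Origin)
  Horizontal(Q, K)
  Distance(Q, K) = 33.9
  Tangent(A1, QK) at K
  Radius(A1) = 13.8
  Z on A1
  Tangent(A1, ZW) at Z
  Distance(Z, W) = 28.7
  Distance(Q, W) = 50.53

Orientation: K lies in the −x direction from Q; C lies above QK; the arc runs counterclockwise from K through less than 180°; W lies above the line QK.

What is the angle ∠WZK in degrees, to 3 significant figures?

131°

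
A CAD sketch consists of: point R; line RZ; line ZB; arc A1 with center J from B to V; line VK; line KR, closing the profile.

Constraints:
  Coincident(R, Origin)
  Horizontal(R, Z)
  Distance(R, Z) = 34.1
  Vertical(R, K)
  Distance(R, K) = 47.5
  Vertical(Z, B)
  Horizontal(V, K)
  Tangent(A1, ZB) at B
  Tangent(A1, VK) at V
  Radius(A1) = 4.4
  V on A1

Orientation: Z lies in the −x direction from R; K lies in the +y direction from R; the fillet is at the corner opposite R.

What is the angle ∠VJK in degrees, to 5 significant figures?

81.573°

R is at the origin; RZ is horizontal with |RZ| = 34.1 and Z on the −x side, so Z = (-34.100, 0.0000). RK is vertical with |RK| = 47.5 and K on the +y side, so K = (0.0000, 47.500). The virtual corner opposite R is at (-34.100, 47.500). The tangent condition forces JB to be normal to ZB and tangency of A1 to VK means the radius JV is perpendicular to VK, with radius 4.4, so the center J sits 4.4 in from both sides at J = (-29.700, 43.100). That places the tangent points at B = (-34.100, 43.100) on ZB and V = (-29.700, 47.500) on VK. Then cos ∠VJK = JV·JK / (|JV||JK|), giving 81.573°.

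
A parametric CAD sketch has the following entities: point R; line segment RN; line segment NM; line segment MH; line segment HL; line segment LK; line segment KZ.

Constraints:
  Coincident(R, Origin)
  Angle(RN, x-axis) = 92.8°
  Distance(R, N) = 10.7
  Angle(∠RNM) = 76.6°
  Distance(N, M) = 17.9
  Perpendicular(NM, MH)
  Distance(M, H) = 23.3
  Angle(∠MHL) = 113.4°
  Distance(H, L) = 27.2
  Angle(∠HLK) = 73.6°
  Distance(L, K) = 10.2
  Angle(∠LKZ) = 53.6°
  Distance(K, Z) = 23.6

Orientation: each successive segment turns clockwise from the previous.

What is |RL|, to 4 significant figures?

25.54

R is at the origin; RN runs at 92.8° with length 10.7, so N = (-0.5227, 10.69). ∠RNM = 76.6° gives NM at -10.60° from the x-axis; with |NM| = 17.9, M = (17.07, 7.394). NM is perpendicular to MH, so MH runs at -100.6°; with |MH| = 23.3, H = (12.79, -15.51). ∠MHL = 113.4° gives HL at -167.2° from the x-axis; with |HL| = 27.2, L = (-13.74, -21.53). Then |RL| = |L − R| = 25.54.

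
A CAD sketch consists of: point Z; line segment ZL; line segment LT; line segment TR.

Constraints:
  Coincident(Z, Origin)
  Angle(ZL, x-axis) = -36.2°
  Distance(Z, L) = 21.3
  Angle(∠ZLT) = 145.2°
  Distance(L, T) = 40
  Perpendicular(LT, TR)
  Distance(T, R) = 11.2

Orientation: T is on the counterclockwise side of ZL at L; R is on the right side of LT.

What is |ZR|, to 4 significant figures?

62.05

Z is at the origin; ZL runs at -36.2° with length 21.3, so L = 21.3·(cos -36.2°, sin -36.2°) = (17.19, -12.58). ∠ZLT = 145.2°, so LT runs at -36.2° + (180° − 145.2°) = -1.400° from the x-axis; with |LT| = 40.0, T = L + 40.0·(cos -1.400°, sin -1.400°) = (57.18, -13.56). LT is perpendicular to TR; with |TR| = 11.2 on the right of LT, R = T + 11.2·(-0.02443, -0.9997) = (56.90, -24.75). Then |ZR| = |R − Z| = 62.05.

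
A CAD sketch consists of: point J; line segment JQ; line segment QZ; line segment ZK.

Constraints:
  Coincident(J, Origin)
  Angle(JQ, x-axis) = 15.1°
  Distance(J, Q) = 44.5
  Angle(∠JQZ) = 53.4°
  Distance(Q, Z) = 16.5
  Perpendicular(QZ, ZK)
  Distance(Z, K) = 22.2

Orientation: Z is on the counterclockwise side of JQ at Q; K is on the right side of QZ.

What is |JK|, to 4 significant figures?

58.79

J is at the origin; JQ runs at 15.1° with length 44.5, so Q = 44.5·(cos 15.1°, sin 15.1°) = (42.96, 11.59). ∠JQZ = 53.4°, so QZ runs at 15.1° + (180° − 53.4°) = 141.7° from the x-axis; with |QZ| = 16.5, Z = Q + 16.5·(cos 141.7°, sin 141.7°) = (30.01, 21.82). QZ is perpendicular to ZK; with |ZK| = 22.2 on the right of QZ, K = Z + 22.2·(0.6198, 0.7848) = (43.77, 39.24). Then |JK| = |K − J| = 58.79.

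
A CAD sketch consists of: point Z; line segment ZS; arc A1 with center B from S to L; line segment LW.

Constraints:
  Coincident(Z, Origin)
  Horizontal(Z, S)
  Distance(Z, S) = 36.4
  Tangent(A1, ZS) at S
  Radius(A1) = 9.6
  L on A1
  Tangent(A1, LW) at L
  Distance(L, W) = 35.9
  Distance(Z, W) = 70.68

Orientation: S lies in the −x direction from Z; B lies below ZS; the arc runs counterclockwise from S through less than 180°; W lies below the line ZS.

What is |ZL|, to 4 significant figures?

45.70

Z is at the origin; Z and S share the same y with |ZS| = 36.4 and S on the −x side, so S = (-36.40, 0.000). Tangency of A1 to ZS means the radius BS is perpendicular to ZS, so B = S + (0, -9.6) = (-36.40, -9.600). Since BL ⟂ LW (tangency), |BW| = √(9.6² + 35.9²) = 37.16 regardless of where L sits on A1. So W lies on both circle(Z, 70.68) and circle(B, 37.16); the below-ZS intersection is W = (-58.76, -39.28). L is the foot of the tangent from W: L = (-45.30, -6.001).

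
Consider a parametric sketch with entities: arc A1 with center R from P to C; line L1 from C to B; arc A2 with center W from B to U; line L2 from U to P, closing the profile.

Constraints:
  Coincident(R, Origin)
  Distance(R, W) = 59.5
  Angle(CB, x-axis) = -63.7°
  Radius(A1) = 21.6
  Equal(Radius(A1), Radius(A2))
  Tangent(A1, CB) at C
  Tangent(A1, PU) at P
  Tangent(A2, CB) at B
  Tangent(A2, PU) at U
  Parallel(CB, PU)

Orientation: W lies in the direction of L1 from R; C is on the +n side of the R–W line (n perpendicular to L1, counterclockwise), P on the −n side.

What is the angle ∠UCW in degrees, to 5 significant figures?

16.029°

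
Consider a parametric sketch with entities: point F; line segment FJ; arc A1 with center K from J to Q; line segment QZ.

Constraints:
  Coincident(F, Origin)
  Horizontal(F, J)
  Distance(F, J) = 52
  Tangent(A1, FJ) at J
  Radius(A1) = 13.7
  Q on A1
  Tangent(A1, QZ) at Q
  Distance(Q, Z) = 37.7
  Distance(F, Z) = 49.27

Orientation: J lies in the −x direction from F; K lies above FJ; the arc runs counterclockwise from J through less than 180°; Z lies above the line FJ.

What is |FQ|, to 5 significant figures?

40.288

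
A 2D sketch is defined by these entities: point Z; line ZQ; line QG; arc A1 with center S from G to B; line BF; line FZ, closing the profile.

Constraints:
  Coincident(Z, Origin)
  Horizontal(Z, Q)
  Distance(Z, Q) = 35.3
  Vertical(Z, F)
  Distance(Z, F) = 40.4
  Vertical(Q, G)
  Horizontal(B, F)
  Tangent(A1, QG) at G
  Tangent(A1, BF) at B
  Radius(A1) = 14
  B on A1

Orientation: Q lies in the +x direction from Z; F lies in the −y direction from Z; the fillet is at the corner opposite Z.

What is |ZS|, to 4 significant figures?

33.92

Z is at the origin; Z and Q share the same y with |ZQ| = 35.3 and Q on the +x side, so Q = (35.30, 0.000). Z and F share the same x with |ZF| = 40.4 and F on the −y side, so F = (0.000, -40.40). The virtual corner opposite Z is at (35.30, -40.40). The tangent condition forces SG to be normal to QG and tangency of A1 to BF means the radius SB is perpendicular to BF, with radius 14.0, so the center S sits 14.0 in from both sides at S = (21.30, -26.40). Then |ZS| = |S − Z| = 33.92.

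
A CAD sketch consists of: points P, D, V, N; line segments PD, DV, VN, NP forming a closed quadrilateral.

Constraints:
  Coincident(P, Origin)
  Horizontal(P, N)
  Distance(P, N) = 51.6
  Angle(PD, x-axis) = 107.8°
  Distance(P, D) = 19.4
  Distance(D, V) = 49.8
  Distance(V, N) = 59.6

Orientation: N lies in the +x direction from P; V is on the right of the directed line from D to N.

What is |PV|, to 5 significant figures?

30.901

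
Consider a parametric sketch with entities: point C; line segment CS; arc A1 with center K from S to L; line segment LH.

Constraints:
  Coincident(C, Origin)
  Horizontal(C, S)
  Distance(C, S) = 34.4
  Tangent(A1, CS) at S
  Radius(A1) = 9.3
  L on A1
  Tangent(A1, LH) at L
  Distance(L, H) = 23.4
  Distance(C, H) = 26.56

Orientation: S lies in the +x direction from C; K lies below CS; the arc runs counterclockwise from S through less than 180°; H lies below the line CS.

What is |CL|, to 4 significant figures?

27.10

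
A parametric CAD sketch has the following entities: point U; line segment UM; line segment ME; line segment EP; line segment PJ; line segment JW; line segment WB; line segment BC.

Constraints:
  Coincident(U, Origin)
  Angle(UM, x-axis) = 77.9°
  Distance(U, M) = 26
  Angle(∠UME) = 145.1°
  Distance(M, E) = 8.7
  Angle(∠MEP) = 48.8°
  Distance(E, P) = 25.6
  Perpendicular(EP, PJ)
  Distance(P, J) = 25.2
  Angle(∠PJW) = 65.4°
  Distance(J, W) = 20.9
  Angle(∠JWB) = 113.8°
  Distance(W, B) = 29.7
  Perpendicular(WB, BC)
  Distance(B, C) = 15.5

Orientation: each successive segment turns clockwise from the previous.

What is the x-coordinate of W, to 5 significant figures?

-4.4715

U is at the origin; UM runs at 77.9° with length 26.0, so M = (5.4501, 25.422). ∠UME = 145.1° gives ME at 43.000° from the x-axis; with |ME| = 8.7, E = (11.813, 31.356). ∠MEP = 48.8° gives EP at -88.200° from the x-axis; with |EP| = 25.6, P = (12.617, 5.7684). EP ⟂ PJ, so PJ runs at -178.20°; with |PJ| = 25.2, J = (-12.571, 4.9768). ∠PJW = 65.4° gives JW at 67.200° from the x-axis; with |JW| = 20.9, W = (-4.4715, 24.244). So W.x = -4.4715.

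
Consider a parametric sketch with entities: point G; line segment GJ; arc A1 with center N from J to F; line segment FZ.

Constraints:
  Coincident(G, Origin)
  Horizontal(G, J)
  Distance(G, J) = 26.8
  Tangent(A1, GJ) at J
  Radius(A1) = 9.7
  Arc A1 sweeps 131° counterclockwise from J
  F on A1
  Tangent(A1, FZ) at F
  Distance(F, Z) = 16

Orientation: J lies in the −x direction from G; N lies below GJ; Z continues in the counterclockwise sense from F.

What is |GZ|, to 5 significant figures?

36.741

G is at the origin; GJ is horizontal with |GJ| = 26.8 and J on the −x side, so J = (-26.800, 0.0000). Tangency of A1 to GJ means the radius NJ is perpendicular to GJ, so N = J + (0, -9.7) = (-26.800, -9.7000). On A1, J sits at bearing 90° from N; a 131° counterclockwise sweep puts F at bearing 221°, so F = N + 9.7·(cos 221°, sin 221°) = (-34.121, -16.064). Since A1 is tangent to FZ there, NF ⟂ FZ, so FZ runs along (−sin 221°, cos 221°); with |FZ| = 16.0, Z = (-23.624, -28.139). Then |GZ| = |Z − G| = 36.741.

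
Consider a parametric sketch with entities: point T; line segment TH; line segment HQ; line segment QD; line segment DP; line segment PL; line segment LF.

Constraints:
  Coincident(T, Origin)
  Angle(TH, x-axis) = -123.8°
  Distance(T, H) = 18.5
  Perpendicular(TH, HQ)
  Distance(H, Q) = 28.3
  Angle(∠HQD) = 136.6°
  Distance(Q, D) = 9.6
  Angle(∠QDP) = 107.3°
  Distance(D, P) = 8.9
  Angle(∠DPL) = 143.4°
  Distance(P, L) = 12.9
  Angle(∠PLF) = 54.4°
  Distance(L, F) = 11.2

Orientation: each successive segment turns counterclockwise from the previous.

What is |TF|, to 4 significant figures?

23.35

T is at the origin; TH runs at -123.8° with length 18.5, so H = (-10.29, -15.37). TH ⟂ HQ, so HQ runs at -33.80°; with |HQ| = 28.3, Q = (13.23, -31.12). ∠HQD = 136.6° gives QD at 9.600° from the x-axis; with |QD| = 9.6, D = (22.69, -29.52). ∠QDP = 107.3° gives DP at 82.30° from the x-axis; with |DP| = 8.9, P = (23.88, -20.70). ∠DPL = 143.4° gives PL at 118.9° from the x-axis; with |PL| = 12.9, L = (17.65, -9.402). ∠PLF = 54.4° gives LF at -115.5° from the x-axis; with |LF| = 11.2, F = (12.83, -19.51). Then |TF| = |F − T| = 23.35.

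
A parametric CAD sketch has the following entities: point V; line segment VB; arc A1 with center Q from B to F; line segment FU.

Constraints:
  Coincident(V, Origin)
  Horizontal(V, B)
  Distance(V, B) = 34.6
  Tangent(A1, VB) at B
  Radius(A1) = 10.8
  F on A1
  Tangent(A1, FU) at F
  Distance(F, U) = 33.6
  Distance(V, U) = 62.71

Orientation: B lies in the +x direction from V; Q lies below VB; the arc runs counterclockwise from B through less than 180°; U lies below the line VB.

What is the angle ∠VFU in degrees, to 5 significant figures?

156.08°

V is at the origin; VB is horizontal with |VB| = 34.6 and B on the +x side, so B = (34.600, 0.0000). Tangency of A1 to VB means the radius QB is perpendicular to VB, so Q = B + (0, -10.8) = (34.600, -10.800). Since QF ⟂ FU (tangency), |QU| = √(10.8² + 33.6²) = 35.293 regardless of where F sits on A1. So U lies on both circle(V, 62.71) and circle(Q, 35.293); the below-VB intersection is U = (43.808, -44.871). F is the foot of the tangent from U: F = (25.537, -16.673).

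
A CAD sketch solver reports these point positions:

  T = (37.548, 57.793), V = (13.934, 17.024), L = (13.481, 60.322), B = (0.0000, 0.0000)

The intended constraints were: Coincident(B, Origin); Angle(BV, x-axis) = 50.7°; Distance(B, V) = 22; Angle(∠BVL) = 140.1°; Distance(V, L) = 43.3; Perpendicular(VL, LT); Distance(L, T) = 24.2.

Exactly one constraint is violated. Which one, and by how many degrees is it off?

Perpendicular(VL, LT) — off by 6.60°.

B = (0.00, 0.00) ✓; BV at 50.70° ✓; |BV| = 22.00 ✓; ∠BVL = 140.1° ✓; |VL| = 43.30 ✓; ∠(VL, LT) = 96.60° ✗; |LT| = 24.20 ✓.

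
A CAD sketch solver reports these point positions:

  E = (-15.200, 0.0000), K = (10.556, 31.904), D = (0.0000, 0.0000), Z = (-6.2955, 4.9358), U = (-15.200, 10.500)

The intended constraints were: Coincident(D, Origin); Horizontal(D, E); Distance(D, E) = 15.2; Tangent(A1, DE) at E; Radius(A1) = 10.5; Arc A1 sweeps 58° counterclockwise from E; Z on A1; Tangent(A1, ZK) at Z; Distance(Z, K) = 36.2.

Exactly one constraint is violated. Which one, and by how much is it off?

Distance(Z, K) = 36.2 — off by 4.40.

D = (0.00, 0.00) ✓; D.y = 0.00, E.y = 0.00 ✓; |DE| = 15.20 ✓; ∠(UE, ED) = 90.00° ✓; |UE| = 10.50 ✓; bearing(U→Z) − bearing(U→E) = 58.00° ✓; |UZ| = 10.50 ✓; ∠(UZ, ZK) = 90.00° ✓; |ZK| = 31.80 ✗.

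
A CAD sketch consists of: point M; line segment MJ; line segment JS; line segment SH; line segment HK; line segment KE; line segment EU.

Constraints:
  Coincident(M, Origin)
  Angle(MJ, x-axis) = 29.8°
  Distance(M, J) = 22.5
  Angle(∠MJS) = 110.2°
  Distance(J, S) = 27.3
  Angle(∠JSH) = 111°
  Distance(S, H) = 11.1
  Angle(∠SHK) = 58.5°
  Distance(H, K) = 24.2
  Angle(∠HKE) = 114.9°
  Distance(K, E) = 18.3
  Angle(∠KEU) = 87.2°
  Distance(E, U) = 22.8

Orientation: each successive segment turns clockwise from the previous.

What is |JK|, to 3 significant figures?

9.56

M is at the origin; MJ runs at 29.8° with length 22.5, so J = (19.5, 11.2). ∠MJS = 110.2° gives JS at -40.0° from the x-axis; with |JS| = 27.3, S = (40.4, -6.37). ∠JSH = 111.0° gives SH at -109° from the x-axis; with |SH| = 11.1, H = (36.8, -16.9). ∠SHK = 58.5° gives HK at 130° from the x-axis; with |HK| = 24.2, K = (21.4, 1.81). Then |JK| = |K − J| = 9.56.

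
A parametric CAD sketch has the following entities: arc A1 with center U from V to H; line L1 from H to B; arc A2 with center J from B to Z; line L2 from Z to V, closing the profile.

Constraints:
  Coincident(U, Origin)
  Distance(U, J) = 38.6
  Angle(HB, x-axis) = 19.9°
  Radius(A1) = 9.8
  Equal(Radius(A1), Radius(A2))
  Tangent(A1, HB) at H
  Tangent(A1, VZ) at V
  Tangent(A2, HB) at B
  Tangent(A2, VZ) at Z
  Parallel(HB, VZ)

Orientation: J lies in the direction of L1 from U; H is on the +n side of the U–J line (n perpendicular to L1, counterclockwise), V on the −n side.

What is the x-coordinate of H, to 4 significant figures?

-3.336

The slot axis is L1's direction at 19.9°, so u = (cos 19.9°, sin 19.9°) = (0.9403, 0.3404) and n = (−sin 19.9°, cos 19.9°) = (-0.3404, 0.9403). U is at the origin and J lies 38.6 along u from U, so J = 38.6·u = (36.30, 13.14). Tangency of A1 to both parallel lines with radius 9.8 puts H and V at U ± 9.8·n: H = (-3.336, 9.215), V = (3.336, -9.215). So H.x = -3.336.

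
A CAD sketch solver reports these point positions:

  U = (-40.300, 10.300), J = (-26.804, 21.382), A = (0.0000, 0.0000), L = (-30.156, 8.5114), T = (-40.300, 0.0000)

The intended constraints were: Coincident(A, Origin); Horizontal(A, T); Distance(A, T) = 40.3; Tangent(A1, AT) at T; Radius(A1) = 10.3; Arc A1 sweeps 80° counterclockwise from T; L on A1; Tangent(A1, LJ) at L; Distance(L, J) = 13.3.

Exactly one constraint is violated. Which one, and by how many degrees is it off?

Tangent(A1, LJ) at L — off by 4.60°.

A = (0.00, 0.00) ✓; A.y = 0.00, T.y = 0.00 ✓; |AT| = 40.30 ✓; ∠(UT, TA) = 90.00° ✓; |UT| = 10.30 ✓; bearing(U→L) − bearing(U→T) = 80.00° ✓; |UL| = 10.30 ✓; ∠(UL, LJ) = 94.60° ✗; |LJ| = 13.30 ✓.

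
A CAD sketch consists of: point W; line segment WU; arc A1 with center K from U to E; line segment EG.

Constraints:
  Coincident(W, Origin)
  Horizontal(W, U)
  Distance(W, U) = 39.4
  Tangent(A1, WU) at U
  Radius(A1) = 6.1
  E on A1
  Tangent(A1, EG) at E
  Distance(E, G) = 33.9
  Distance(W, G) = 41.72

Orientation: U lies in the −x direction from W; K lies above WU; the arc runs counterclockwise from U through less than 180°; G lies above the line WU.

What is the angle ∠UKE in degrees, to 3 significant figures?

69.3°

Checks: |KE| = 6.100 ✓; ∠(KE, EG) = 90.00° ✓; |EG| = 33.90 ✓; |WG| = 41.72 ✓.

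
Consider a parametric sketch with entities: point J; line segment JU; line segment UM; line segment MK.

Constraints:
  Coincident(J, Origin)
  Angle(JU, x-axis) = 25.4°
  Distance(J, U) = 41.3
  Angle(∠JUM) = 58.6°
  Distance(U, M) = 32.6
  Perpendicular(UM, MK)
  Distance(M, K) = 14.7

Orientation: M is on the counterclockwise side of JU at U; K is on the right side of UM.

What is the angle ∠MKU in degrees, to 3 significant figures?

65.7°

∠JUM = 58.6°, so UM runs at 25.4° + (180° − 58.6°) = 147° from the x-axis; with |UM| = 32.6, M = U + 32.6·(cos 147°, sin 147°) = (10.0, 35.6). UM is perpendicular to MK; with |MK| = 14.7 on the right of UM, K = M + 14.7·(0.548, 0.837) = (18.1, 47.9). Then cos ∠MKU = KM·KU / (|KM||KU|), giving 65.7°.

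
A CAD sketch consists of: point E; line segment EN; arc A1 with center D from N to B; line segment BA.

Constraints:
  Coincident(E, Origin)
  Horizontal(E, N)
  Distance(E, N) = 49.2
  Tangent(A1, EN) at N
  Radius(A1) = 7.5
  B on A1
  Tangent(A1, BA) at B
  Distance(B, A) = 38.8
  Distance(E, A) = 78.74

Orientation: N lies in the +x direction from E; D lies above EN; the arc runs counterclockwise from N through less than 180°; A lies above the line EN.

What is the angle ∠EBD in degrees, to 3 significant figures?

19.5°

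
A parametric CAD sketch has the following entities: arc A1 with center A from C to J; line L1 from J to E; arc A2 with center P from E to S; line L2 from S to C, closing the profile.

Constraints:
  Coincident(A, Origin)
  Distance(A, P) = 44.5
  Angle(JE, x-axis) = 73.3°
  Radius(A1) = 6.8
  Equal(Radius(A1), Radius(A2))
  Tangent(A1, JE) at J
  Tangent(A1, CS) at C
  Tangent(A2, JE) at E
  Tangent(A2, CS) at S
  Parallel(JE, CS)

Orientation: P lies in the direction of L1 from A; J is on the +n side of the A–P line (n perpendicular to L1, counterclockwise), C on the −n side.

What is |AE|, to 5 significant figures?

45.017

The slot axis is L1's direction at 73.3°, so u = (cos 73.3°, sin 73.3°) = (0.28736, 0.95782) and n = (−sin 73.3°, cos 73.3°) = (-0.95782, 0.28736). A is at the origin and P lies 44.5 along u from A, so P = 44.5·u = (12.788, 42.623). Tangency of A1 to both parallel lines with radius 6.8 puts J and C at A ± 6.8·n: J = (-6.5132, 1.9541), C = (6.5132, -1.9541). Equal radii place E and S the same way about P: E = P + 6.8·n = (6.2744, 44.577), S = P − 6.8·n = (19.301, 40.669). Then |AE| = |E − A| = 45.017.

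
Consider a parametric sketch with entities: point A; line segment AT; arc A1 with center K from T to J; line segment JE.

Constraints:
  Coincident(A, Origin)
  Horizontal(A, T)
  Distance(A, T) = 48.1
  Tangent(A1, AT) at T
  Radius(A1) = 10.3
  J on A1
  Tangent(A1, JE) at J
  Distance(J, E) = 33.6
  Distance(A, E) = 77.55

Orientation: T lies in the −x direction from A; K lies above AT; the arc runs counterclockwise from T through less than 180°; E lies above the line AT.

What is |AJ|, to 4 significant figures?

44.95

Checks: |KJ| = 10.30 ✓; ∠(KJ, JE) = 90.00° ✓; |JE| = 33.60 ✓; |AE| = 77.55 ✓.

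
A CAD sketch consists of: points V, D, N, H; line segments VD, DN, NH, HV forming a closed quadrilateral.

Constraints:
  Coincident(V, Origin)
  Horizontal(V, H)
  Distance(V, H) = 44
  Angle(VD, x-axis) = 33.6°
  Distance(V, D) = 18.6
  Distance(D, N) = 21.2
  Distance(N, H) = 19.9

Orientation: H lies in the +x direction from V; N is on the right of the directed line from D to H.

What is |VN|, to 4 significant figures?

27.13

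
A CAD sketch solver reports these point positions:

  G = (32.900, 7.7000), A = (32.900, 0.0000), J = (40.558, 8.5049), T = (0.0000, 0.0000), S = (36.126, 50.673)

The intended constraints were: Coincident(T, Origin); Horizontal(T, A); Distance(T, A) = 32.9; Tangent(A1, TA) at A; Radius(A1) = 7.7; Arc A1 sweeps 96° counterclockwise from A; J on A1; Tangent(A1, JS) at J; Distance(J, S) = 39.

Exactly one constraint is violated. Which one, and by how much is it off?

Distance(J, S) = 39 — off by 3.40.

T = (0.00, 0.00) ✓; T.y = 0.00, A.y = 0.00 ✓; |TA| = 32.90 ✓; ∠(GA, AT) = 90.00° ✓; |GA| = 7.700 ✓; bearing(G→J) − bearing(G→A) = 96.00° ✓; |GJ| = 7.700 ✓; ∠(GJ, JS) = 90.00° ✓; |JS| = 42.40 ✗.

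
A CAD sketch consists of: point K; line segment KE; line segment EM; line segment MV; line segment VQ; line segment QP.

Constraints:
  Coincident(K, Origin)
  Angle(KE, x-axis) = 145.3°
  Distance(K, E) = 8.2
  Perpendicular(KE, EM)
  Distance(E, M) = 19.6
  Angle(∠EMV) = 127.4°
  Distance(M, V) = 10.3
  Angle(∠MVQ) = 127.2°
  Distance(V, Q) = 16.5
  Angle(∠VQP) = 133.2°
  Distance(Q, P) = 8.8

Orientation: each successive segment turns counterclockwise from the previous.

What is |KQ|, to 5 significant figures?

26.714

K is at the origin; KE runs at 145.3° with length 8.2, so E = (-6.7416, 4.6681). KE ⟂ EM, so EM runs at -124.70°; with |EM| = 19.6, M = (-17.899, -11.446). ∠EMV = 127.4° gives MV at -72.100° from the x-axis; with |MV| = 10.3, V = (-14.734, -21.247). ∠MVQ = 127.2° gives VQ at -19.300° from the x-axis; with |VQ| = 16.5, Q = (0.83903, -26.701). Then |KQ| = |Q − K| = 26.714.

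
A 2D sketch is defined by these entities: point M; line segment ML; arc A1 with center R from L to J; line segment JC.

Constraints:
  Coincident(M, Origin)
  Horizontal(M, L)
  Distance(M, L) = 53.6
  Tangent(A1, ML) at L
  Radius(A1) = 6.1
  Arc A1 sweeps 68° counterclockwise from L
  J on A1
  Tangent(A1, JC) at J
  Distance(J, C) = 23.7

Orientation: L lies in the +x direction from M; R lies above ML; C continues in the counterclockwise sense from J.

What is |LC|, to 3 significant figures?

29.6

On A1, L sits at bearing -90° from R; a 68° counterclockwise sweep puts J at bearing -22°, so J = R + 6.1·(cos -22°, sin -22°) = (59.3, 3.81). The tangent condition forces RJ to be normal to JC, so JC runs along (−sin -22°, cos -22°); with |JC| = 23.7, C = (68.1, 25.8). Then |LC| = |C − L| = 29.6.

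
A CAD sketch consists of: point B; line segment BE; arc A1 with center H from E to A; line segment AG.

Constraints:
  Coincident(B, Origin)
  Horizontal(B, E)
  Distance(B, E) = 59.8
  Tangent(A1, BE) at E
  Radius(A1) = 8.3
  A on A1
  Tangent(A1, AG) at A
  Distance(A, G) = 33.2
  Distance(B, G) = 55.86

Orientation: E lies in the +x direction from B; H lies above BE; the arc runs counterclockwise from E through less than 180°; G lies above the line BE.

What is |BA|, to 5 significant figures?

67.087

Checks: ∠(HE, EB) = 90.00° ✓; |HE| = 8.300 ✓; |HA| = 8.300 ✓; ∠(HA, AG) = 90.00° ✓; |AG| = 33.20 ✓; |BG| = 55.86 ✓.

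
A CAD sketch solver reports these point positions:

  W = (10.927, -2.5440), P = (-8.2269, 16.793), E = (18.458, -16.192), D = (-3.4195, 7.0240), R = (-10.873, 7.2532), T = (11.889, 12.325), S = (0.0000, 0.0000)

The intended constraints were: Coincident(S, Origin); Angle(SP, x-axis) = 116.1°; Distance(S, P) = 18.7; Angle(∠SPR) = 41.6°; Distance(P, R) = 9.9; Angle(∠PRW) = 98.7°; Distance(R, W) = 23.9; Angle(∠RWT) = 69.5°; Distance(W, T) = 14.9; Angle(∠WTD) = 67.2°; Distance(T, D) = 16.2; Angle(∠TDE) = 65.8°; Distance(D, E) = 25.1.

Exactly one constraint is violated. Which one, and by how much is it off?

Distance(D, E) = 25.1 — off by 6.80.

S = (0.00, 0.00) ✓; SP at 116.1° ✓; |SP| = 18.70 ✓; ∠SPR = 41.60° ✓; |PR| = 9.900 ✓; ∠PRW = 98.70° ✓; |RW| = 23.90 ✓; ∠RWT = 69.50° ✓; |WT| = 14.90 ✓; ∠WTD = 67.20° ✓; |TD| = 16.20 ✓; ∠TDE = 65.80° ✓; |DE| = 31.90 ✗.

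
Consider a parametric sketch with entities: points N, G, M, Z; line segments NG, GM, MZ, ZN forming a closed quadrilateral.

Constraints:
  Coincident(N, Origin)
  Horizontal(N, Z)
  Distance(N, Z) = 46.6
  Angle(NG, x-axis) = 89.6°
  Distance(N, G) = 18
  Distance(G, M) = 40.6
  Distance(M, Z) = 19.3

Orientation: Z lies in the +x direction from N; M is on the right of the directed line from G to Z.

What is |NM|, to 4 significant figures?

31.39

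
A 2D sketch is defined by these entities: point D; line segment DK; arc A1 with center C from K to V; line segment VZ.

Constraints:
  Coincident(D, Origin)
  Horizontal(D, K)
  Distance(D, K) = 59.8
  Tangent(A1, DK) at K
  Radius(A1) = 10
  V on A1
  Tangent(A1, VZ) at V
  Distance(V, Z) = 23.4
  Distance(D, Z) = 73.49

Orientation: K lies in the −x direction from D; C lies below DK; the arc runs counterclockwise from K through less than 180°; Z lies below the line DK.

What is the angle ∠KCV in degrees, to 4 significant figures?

102.2°

D is at the origin; DK is horizontal with |DK| = 59.8 and K on the −x side, so K = (-59.80, 0.000). A1 meets DK tangentially, so CK is at right angles to DK, so C = K + (0, -10) = (-59.80, -10.00). Since CV ⟂ VZ (tangency), |CZ| = √(10.0² + 23.4²) = 25.45 regardless of where V sits on A1. So Z lies on both circle(D, 73.49) and circle(C, 25.45); the below-DK intersection is Z = (-64.63, -34.98). V is the foot of the tangent from Z: V = (-69.57, -12.11).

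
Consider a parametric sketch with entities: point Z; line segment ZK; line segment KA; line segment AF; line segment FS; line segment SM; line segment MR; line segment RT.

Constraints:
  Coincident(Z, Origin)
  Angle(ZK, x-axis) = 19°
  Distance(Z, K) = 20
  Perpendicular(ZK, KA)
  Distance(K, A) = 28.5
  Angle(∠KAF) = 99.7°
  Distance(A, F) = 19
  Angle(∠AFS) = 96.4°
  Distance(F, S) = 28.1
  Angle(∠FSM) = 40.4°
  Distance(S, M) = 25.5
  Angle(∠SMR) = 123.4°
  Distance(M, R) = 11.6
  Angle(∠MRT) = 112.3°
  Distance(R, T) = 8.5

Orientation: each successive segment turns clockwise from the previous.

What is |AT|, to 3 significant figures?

14.1

Z is at the origin; ZK runs at 19.0° with length 20.0, so K = (18.9, 6.51). The perpendicularity gives KA at right angles to ZK, so KA runs at -71.0°; with |KA| = 28.5, A = (28.2, -20.4). ∠KAF = 99.7° gives AF at -151° from the x-axis; with |AF| = 19.0, F = (11.5, -29.6). ∠AFS = 96.4° gives FS at 125° from the x-axis; with |FS| = 28.1, S = (-4.63, -6.57). ∠FSM = 40.4° gives SM at -14.5° from the x-axis; with |SM| = 25.5, M = (20.1, -13.0). ∠SMR = 123.4° gives MR at -71.1° from the x-axis; with |MR| = 11.6, R = (23.8, -23.9). ∠MRT = 112.3° gives RT at -139° from the x-axis; with |RT| = 8.5, T = (17.4, -29.5). Then |AT| = |T − A| = 14.1.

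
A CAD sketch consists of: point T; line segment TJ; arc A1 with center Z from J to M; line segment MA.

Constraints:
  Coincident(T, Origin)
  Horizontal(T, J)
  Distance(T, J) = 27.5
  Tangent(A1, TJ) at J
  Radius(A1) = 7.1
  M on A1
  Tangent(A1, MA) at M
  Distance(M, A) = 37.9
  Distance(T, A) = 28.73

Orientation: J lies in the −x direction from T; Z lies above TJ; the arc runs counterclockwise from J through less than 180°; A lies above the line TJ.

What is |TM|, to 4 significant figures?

22.65

T is at the origin; T and J share the same y with |TJ| = 27.5 and J on the −x side, so J = (-27.50, 0.000). A1 meets TJ tangentially, so ZJ is at right angles to TJ, so Z = J + (0, 7.1) = (-27.50, 7.100). Since ZM ⟂ MA (tangency), |ZA| = √(7.1² + 37.9²) = 38.56 regardless of where M sits on A1. So A lies on both circle(T, 28.73) and circle(Z, 38.56); the above-TJ intersection is A = (4.678, 28.35). M is the foot of the tangent from A: M = (-22.56, 1.997).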